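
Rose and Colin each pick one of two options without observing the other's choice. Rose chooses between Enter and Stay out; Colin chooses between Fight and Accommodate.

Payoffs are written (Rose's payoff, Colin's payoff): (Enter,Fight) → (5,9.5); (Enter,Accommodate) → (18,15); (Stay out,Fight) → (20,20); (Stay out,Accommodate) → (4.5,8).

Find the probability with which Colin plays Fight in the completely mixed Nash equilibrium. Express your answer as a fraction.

9/19

Let c be the probability that Colin plays Fight. In a completely mixed equilibrium, Rose must be indifferent between Enter and Stay out.
Rose's expected payoff from Enter is 5c + 18(1−c); from Stay out it is 20c + 4.5(1−c).
Setting these equal: −13c + 18 = 15.5c + 4.5, so c = 9/19.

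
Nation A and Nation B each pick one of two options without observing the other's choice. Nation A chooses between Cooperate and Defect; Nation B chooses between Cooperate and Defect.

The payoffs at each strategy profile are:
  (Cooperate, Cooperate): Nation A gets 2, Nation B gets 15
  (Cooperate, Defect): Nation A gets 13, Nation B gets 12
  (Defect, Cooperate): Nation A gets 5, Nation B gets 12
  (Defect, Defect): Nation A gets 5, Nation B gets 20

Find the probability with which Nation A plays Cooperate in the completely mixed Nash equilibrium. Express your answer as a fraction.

Let x be the probability that Nation A plays Cooperate. In a completely mixed equilibrium, Nation B must be indifferent between Cooperate and Defect.
Nation B's expected payoff from Cooperate is 15x + 12(1−x); from Defect it is 12x + 20(1−x).
Setting these equal: 3x + 12 = −8x + 20, so x = 8/11.

8/11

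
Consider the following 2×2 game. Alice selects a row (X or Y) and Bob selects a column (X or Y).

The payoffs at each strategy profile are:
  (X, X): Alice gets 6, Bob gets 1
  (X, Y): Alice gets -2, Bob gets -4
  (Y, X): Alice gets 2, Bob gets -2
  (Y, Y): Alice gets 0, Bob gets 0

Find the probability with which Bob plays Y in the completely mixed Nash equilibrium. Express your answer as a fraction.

Let c be the probability that Bob plays X. In a completely mixed equilibrium, Alice must be indifferent between X and Y.
Alice's expected payoff from X is 6c − 2(1−c); from Y it is 2c.
Setting these equal: 8c − 2 = 2c, so c = 1/3.
Therefore Bob plays Y with probability 1 − 1/3 = 2/3.

2/3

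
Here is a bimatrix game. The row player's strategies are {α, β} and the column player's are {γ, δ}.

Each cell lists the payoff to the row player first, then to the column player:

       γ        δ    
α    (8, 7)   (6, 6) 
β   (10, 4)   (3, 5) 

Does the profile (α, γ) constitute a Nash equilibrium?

At (α, γ), the row player earns 8; switching to β would give 10, so the row player would deviate.
The column player earns 7; switching to δ would give 6, so the column player has no profitable deviation.
Since at least one player can profitably deviate, this is not a Nash equilibrium.

No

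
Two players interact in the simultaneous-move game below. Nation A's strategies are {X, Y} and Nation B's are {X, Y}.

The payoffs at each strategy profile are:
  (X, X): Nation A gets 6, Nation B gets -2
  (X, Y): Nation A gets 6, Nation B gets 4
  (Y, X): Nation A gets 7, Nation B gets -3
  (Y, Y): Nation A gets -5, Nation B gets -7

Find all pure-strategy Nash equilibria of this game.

(X, X): Nation A prefers Y (7 > 6); Nation B prefers Y (4 > -2) — not an equilibrium.
(X, Y): Nation A gets 6 ≥ -5 from Y, and Nation B gets 4 ≥ -2 from X — Nash equilibrium.
(Y, X): Nation A gets 7 ≥ 6 from X, and Nation B gets -3 ≥ -7 from Y — Nash equilibrium.
(Y, Y): Nation A prefers X (6 > -5); Nation B prefers X (-3 > -7) — not an equilibrium.

(X, Y) and (Y, X)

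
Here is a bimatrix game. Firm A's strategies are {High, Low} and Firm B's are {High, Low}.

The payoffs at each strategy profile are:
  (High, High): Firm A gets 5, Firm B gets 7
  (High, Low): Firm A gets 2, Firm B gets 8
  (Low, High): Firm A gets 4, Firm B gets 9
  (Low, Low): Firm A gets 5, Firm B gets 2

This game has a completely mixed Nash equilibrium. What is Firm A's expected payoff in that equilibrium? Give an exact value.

First find q, the probability Firm B plays High, from Firm A's indifference between High and Low: 5q + 2(1−q) = 4q + 5(1−q), giving q = 3/4.
Since Firm A is indifferent in equilibrium, Firm A's expected payoff equals the payoff from either row against (3/4, 1/4). Using High: 5(3/4) + 2(1/4) = 17/4.

17/4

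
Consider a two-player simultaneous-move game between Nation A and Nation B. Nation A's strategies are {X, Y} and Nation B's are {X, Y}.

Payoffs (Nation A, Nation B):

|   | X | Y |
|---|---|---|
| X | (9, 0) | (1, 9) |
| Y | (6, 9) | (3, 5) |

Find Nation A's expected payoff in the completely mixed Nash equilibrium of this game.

21/5

First find y, the probability Nation B plays X, from Nation A's indifference between X and Y: 9y + (1−y) = 6y + 3(1−y), giving y = 2/5.
Since Nation A is indifferent in equilibrium, Nation A's expected payoff equals the payoff from either row against (2/5, 3/5). Using X: 9(2/5) + (3/5) = 21/5.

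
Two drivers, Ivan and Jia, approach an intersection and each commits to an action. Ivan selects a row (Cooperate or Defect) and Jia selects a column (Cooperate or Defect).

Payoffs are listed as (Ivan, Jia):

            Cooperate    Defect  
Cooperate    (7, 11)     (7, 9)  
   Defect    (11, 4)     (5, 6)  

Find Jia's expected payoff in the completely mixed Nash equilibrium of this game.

First find x, the probability Ivan plays Cooperate, from Jia's indifference between Cooperate and Defect: 11x + 4(1−x) = 9x + 6(1−x), giving x = 1/2.
Since Jia is indifferent in equilibrium, Jia's expected payoff equals the payoff from either column against (1/2, 1/2). Using Cooperate: 11(1/2) + 4(1/2) = 15/2.

15/2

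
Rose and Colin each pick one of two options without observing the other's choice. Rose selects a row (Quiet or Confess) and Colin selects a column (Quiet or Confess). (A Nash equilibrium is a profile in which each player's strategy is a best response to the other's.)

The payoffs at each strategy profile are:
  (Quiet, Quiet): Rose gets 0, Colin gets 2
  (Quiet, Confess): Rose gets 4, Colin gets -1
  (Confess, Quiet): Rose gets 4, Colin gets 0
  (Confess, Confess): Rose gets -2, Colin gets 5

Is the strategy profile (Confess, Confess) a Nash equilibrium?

No

At (Confess, Confess), Rose earns -2; switching to Quiet would give 4, so Rose would deviate.
Colin earns 5; switching to Quiet would give 0, so Colin has no profitable deviation.
Since at least one player can profitably deviate, this is not a Nash equilibrium.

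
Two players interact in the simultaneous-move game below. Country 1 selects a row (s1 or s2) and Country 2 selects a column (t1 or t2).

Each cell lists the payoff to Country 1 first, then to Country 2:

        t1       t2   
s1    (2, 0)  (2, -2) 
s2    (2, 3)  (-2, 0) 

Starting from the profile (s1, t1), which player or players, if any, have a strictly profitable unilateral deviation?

Country 1 at (s1, t1) earns 2; deviating to s2 yields 2 — not better.
Country 2 earns 0; deviating to t2 yields -2 — not better.
Neither player can strictly improve; the profile is a Nash equilibrium.

Neither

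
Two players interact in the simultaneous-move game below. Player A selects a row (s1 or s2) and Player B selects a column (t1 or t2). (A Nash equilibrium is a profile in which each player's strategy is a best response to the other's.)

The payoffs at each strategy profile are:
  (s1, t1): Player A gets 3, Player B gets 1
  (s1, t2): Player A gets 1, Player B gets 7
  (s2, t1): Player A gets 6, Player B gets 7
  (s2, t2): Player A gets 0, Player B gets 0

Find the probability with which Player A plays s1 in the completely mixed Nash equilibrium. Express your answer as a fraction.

Let x be the probability that Player A plays s1. In a completely mixed equilibrium, Player B must be indifferent between t1 and t2.
Player B's expected payoff from t1 is x + 7(1−x); from t2 it is 7x.
Setting these equal: −6x + 7 = 7x, so x = 7/13.

7/13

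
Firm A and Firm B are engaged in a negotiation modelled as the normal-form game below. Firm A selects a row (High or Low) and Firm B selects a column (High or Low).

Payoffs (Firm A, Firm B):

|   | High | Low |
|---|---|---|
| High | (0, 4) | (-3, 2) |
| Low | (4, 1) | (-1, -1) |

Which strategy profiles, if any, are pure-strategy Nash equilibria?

(Low, High)

(High, High): Firm A prefers Low (4 > 0) — not an equilibrium.
(High, Low): Firm A prefers Low (-1 > -3); Firm B prefers High (4 > 2) — not an equilibrium.
(Low, High): Firm A gets 4 ≥ 0 from High, and Firm B gets 1 ≥ -1 from Low — Nash equilibrium.
(Low, Low): Firm B prefers High (1 > -1) — not an equilibrium.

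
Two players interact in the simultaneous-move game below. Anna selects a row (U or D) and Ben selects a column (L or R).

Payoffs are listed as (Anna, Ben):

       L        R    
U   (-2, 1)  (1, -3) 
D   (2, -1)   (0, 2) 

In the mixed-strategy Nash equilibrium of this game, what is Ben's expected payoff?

First find p, the probability Anna plays U, from Ben's indifference between L and R: p − (1−p) = −3p + 2(1−p), giving p = 3/7.
Since Ben is indifferent in equilibrium, Ben's expected payoff equals the payoff from either column against (3/7, 4/7). Using L: (3/7) − (4/7) = -1/7.

-1/7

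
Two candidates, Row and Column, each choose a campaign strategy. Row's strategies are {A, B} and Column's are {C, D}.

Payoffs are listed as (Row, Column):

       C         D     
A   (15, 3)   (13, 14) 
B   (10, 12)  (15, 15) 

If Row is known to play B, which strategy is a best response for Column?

D

Against B, Column earns 12 from C and 15 from D.
So D is the best response.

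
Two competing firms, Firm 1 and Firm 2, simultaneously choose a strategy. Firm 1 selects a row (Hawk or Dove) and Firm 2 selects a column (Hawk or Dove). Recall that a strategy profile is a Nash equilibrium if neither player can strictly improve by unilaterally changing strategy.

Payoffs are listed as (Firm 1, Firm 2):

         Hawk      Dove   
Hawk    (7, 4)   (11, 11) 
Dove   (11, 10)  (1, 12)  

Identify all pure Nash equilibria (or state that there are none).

(Hawk, Dove)

(Hawk, Hawk): Firm 1 prefers Dove (11 > 7); Firm 2 prefers Dove (11 > 4) — not an equilibrium.
(Hawk, Dove): Firm 1 gets 11 ≥ 1 from Dove, and Firm 2 gets 11 ≥ 4 from Hawk — Nash equilibrium.
(Dove, Hawk): Firm 2 prefers Dove (12 > 10) — not an equilibrium.
(Dove, Dove): Firm 1 prefers Hawk (11 > 1) — not an equilibrium.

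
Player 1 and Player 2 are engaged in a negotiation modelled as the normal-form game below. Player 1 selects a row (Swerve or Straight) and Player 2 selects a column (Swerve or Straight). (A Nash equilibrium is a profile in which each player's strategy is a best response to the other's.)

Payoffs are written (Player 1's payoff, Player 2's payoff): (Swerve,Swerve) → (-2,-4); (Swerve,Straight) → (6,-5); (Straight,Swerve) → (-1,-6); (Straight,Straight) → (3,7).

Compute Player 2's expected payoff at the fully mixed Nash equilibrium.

First find x, the probability Player 1 plays Swerve, from Player 2's indifference between Swerve and Straight: −4x − 6(1−x) = −5x + 7(1−x), giving x = 13/14.
Since Player 2 is indifferent in equilibrium, Player 2's expected payoff equals the payoff from either column against (13/14, 1/14). Using Swerve: −4(13/14) − 6(1/14) = -29/7.

-29/7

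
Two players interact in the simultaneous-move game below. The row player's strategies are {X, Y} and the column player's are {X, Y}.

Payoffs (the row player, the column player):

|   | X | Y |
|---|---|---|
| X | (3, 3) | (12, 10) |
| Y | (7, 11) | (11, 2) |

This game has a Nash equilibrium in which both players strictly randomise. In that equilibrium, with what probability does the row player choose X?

Let p be the probability that the row player plays X. In a completely mixed equilibrium, the column player must be indifferent between X and Y.
The column player's expected payoff from X is 3p + 11(1−p); from Y it is 10p + 2(1−p).
Setting these equal: −8p + 11 = 8p + 2, so p = 9/16.

9/16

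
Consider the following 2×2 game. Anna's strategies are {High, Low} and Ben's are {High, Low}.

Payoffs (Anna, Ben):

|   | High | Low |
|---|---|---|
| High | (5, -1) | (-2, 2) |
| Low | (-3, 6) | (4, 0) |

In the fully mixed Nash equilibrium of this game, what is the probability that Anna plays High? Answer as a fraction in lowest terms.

Let x be the probability that Anna plays High. In a completely mixed equilibrium, Ben must be indifferent between High and Low.
Ben's expected payoff from High is −x + 6(1−x); from Low it is 2x.
Setting these equal: −7x + 6 = 2x, so x = 2/3.

2/3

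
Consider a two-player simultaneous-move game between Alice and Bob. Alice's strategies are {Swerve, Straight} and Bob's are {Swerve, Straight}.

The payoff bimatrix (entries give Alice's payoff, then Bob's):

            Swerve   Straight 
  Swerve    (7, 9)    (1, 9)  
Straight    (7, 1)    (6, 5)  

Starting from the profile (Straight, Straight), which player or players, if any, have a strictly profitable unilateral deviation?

Neither

Alice at (Straight, Straight) earns 6; deviating to Swerve yields 1 — not better.
Bob earns 5; deviating to Swerve yields 1 — not better.
Neither player can strictly improve; the profile is a Nash equilibrium.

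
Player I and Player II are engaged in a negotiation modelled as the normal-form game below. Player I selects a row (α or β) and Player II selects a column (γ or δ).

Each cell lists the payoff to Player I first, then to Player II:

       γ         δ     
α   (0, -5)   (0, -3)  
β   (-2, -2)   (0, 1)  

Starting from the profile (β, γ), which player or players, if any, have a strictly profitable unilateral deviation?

Both

Player I at (β, γ) earns -2; deviating to α yields 0 — a strict improvement.
Player II earns -2; deviating to δ yields 1 — a strict improvement.
Both Player I and Player II have strictly profitable deviations.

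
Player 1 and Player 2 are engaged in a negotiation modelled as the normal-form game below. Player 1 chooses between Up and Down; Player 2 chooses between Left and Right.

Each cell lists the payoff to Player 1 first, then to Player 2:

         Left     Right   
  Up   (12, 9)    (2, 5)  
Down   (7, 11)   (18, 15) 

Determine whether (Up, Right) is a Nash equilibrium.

At (Up, Right), Player 1 earns 2; switching to Down would give 18, so Player 1 would deviate.
Player 2 earns 5; switching to Left would give 9, so Player 2 would deviate.
Since at least one player can profitably deviate, this is not a Nash equilibrium.

No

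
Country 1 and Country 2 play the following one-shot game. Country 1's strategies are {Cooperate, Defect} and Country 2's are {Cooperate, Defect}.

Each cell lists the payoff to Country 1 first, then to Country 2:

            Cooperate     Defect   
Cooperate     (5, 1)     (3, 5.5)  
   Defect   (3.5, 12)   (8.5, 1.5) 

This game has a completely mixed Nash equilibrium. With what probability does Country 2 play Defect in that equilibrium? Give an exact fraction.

Let c be the probability that Country 2 plays Cooperate. In a completely mixed equilibrium, Country 1 must be indifferent between Cooperate and Defect.
Country 1's expected payoff from Cooperate is 5c + 3(1−c); from Defect it is 3.5c + 8.5(1−c).
Setting these equal: 2c + 3 = −5c + 8.5, so c = 11/14.
Therefore Country 2 plays Defect with probability 1 − 11/14 = 3/14.

3/14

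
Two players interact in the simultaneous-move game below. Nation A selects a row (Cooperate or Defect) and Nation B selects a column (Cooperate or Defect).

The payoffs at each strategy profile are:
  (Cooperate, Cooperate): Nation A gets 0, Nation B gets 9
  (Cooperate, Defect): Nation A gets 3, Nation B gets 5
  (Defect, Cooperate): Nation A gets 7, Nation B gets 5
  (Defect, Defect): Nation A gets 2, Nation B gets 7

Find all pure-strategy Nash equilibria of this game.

none

(Cooperate, Cooperate): Nation A prefers Defect (7 > 0) — not an equilibrium.
(Cooperate, Defect): Nation B prefers Cooperate (9 > 5) — not an equilibrium.
(Defect, Cooperate): Nation B prefers Defect (7 > 5) — not an equilibrium.
(Defect, Defect): Nation A prefers Cooperate (3 > 2) — not an equilibrium.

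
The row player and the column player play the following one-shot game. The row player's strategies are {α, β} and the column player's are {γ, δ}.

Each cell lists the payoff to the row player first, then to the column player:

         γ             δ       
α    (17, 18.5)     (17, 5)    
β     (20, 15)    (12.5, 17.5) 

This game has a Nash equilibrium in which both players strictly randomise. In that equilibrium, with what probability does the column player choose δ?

Let y be the probability that the column player plays γ. In a completely mixed equilibrium, the row player must be indifferent between α and β.
The row player's expected payoff from α is 17y + 17(1−y); from β it is 20y + 12.5(1−y).
Setting these equal: 17 = 7.5y + 12.5, so y = 3/5.
Therefore the column player plays δ with probability 1 − 3/5 = 2/5.

2/5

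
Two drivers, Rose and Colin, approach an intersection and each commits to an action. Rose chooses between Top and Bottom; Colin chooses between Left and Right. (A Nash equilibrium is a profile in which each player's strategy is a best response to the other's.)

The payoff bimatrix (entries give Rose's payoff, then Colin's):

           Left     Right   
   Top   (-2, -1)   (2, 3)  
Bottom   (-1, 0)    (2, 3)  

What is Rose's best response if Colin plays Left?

Against Left, Rose earns -2 from Top and -1 from Bottom.
So Bottom is the best response.

Bottom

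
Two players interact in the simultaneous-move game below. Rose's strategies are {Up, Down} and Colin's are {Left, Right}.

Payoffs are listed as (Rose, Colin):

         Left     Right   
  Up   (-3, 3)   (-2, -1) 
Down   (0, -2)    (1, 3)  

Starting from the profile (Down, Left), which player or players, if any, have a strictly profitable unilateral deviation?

Rose at (Down, Left) earns 0; deviating to Up yields -3 — not better.
Colin earns -2; deviating to Right yields 3 — a strict improvement.
Only Colin has a strictly profitable deviation.

Colin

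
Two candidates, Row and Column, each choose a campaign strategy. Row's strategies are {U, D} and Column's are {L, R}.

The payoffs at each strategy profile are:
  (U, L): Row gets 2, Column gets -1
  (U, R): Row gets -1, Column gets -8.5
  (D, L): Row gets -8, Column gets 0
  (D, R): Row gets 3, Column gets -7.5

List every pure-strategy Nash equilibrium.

(U, L)

(U, L): Row gets 2 ≥ -8 from D, and Column gets -1 ≥ -8.5 from R — Nash equilibrium.
(U, R): Row prefers D (3 > -1); Column prefers L (-1 > -8.5) — not an equilibrium.
(D, L): Row prefers U (2 > -8) — not an equilibrium.
(D, R): Column prefers L (0 > -7.5) — not an equilibrium.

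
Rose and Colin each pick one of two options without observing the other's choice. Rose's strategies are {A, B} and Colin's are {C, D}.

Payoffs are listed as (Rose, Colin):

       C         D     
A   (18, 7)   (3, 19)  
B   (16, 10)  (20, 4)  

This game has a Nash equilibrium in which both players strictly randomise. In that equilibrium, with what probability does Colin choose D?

2/19

Let c be the probability that Colin plays C. In a completely mixed equilibrium, Rose must be indifferent between A and B.
Rose's expected payoff from A is 18c + 3(1−c); from B it is 16c + 20(1−c).
Setting these equal: 15c + 3 = −4c + 20, so c = 17/19.
Therefore Colin plays D with probability 1 − 17/19 = 2/19.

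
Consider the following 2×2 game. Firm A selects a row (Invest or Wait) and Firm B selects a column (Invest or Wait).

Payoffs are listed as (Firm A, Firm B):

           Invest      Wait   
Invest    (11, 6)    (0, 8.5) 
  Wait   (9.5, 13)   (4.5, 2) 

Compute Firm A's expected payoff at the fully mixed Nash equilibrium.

First find q, the probability Firm B plays Invest, from Firm A's indifference between Invest and Wait: 11q = 9.5q + 4.5(1−q), giving q = 3/4.
Since Firm A is indifferent in equilibrium, Firm A's expected payoff equals the payoff from either row against (3/4, 1/4). Using Invest: 11(3/4) = 33/4.

33/4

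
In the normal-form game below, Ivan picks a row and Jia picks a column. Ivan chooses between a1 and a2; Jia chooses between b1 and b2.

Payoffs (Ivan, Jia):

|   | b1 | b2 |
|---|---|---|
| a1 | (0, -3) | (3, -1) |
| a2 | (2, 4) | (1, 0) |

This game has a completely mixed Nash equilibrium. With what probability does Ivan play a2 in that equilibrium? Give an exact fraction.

1/3

Let r be the probability that Ivan plays a1. In a completely mixed equilibrium, Jia must be indifferent between b1 and b2.
Jia's expected payoff from b1 is −3r + 4(1−r); from b2 it is −r.
Setting these equal: −7r + 4 = −r, so r = 2/3.
Therefore Ivan plays a2 with probability 1 − 2/3 = 1/3.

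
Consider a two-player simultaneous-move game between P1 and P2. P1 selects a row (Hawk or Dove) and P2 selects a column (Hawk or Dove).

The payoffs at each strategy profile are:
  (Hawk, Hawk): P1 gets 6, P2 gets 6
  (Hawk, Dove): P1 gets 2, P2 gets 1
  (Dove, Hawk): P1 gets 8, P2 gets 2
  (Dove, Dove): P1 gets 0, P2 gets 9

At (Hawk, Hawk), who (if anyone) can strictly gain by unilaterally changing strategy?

P1

P1 at (Hawk, Hawk) earns 6; deviating to Dove yields 8 — a strict improvement.
P2 earns 6; deviating to Dove yields 1 — not better.
Only P1 has a strictly profitable deviation.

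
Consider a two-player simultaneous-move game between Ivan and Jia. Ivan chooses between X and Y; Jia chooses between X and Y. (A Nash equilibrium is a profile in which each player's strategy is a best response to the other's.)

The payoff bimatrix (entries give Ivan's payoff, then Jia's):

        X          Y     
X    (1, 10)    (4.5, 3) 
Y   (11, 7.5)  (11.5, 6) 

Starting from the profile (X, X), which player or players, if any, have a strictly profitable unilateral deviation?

Ivan

Ivan at (X, X) earns 1; deviating to Y yields 11 — a strict improvement.
Jia earns 10; deviating to Y yields 3 — not better.
Only Ivan has a strictly profitable deviation.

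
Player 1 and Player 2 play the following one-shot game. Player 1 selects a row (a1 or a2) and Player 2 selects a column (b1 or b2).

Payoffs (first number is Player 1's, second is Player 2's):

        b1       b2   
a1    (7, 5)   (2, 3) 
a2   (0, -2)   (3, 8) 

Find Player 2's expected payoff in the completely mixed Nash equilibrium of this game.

23/6

First find x, the probability Player 1 plays a1, from Player 2's indifference between b1 and b2: 5x − 2(1−x) = 3x + 8(1−x), giving x = 5/6.
Since Player 2 is indifferent in equilibrium, Player 2's expected payoff equals the payoff from either column against (5/6, 1/6). Using b1: 5(5/6) − 2(1/6) = 23/6.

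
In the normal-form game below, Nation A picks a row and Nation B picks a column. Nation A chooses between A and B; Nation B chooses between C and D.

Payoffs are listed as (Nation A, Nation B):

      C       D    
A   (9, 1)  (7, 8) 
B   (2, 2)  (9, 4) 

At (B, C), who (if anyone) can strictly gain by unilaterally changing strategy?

Nation A at (B, C) earns 2; deviating to A yields 9 — a strict improvement.
Nation B earns 2; deviating to D yields 4 — a strict improvement.
Both Nation A and Nation B have strictly profitable deviations.

Both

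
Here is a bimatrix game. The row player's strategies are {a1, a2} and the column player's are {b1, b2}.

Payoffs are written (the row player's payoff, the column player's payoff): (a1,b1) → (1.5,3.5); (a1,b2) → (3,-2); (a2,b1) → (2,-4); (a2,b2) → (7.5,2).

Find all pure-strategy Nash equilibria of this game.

(a1, b1): the row player prefers a2 (2 > 1.5) — not an equilibrium.
(a1, b2): the row player prefers a2 (7.5 > 3); the column player prefers b1 (3.5 > -2) — not an equilibrium.
(a2, b1): the column player prefers b2 (2 > -4) — not an equilibrium.
(a2, b2): the row player gets 7.5 ≥ 3 from a1, and the column player gets 2 ≥ -4 from b1 — Nash equilibrium.

(a2, b2)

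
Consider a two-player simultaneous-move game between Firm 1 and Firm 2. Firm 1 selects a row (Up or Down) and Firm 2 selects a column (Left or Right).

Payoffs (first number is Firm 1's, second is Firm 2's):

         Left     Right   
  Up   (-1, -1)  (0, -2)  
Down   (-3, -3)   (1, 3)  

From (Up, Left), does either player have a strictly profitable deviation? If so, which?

Neither

Firm 1 at (Up, Left) earns -1; deviating to Down yields -3 — not better.
Firm 2 earns -1; deviating to Right yields -2 — not better.
Neither player can strictly improve; the profile is a Nash equilibrium.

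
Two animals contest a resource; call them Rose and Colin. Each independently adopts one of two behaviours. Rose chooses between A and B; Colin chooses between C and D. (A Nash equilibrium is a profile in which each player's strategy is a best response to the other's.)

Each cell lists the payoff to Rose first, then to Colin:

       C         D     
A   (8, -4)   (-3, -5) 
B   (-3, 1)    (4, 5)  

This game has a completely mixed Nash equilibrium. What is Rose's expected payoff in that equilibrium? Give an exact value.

23/18

First find q, the probability Colin plays C, from Rose's indifference between A and B: 8q − 3(1−q) = −3q + 4(1−q), giving q = 7/18.
Since Rose is indifferent in equilibrium, Rose's expected payoff equals the payoff from either row against (7/18, 11/18). Using A: 8(7/18) − 3(11/18) = 23/18.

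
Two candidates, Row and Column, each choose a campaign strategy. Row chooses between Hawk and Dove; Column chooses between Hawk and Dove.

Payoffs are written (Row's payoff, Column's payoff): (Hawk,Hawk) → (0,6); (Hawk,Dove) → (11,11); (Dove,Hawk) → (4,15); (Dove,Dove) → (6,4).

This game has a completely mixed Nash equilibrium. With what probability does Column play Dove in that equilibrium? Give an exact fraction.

4/9

Let q be the probability that Column plays Hawk. In a completely mixed equilibrium, Row must be indifferent between Hawk and Dove.
Row's expected payoff from Hawk is 11(1−q); from Dove it is 4q + 6(1−q).
Setting these equal: −11q + 11 = −2q + 6, so q = 5/9.
Therefore Column plays Dove with probability 1 − 5/9 = 4/9.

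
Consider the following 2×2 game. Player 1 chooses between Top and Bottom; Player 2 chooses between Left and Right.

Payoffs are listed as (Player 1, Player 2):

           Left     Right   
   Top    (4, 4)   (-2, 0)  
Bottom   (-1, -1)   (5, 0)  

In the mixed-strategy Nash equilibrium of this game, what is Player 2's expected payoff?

0

First find x, the probability Player 1 plays Top, from Player 2's indifference between Left and Right: 4x − (1−x) = 0, giving x = 1/5.
Since Player 2 is indifferent in equilibrium, Player 2's expected payoff equals the payoff from either column against (1/5, 4/5). Using Left: 4(1/5) − (4/5) = 0.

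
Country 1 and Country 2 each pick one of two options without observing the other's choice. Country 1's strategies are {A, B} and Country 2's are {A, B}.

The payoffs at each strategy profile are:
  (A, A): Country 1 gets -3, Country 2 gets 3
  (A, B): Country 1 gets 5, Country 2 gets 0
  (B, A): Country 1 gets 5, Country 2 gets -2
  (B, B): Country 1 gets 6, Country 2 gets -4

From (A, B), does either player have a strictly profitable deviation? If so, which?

Country 1 at (A, B) earns 5; deviating to B yields 6 — a strict improvement.
Country 2 earns 0; deviating to A yields 3 — a strict improvement.
Both Country 1 and Country 2 have strictly profitable deviations.

Both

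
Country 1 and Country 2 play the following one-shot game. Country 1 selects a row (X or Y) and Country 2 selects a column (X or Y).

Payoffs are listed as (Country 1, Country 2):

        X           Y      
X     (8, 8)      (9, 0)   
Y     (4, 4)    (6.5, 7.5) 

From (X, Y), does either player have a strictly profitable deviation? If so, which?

Country 1 at (X, Y) earns 9; deviating to Y yields 6.5 — not better.
Country 2 earns 0; deviating to X yields 8 — a strict improvement.
Only Country 2 has a strictly profitable deviation.

Country 2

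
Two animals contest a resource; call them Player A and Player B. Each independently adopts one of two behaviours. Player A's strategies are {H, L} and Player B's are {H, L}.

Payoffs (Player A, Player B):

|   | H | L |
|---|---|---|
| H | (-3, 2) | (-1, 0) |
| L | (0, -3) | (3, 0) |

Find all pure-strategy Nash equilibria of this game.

(L, L)

(H, H): Player A prefers L (0 > -3) — not an equilibrium.
(H, L): Player A prefers L (3 > -1); Player B prefers H (2 > 0) — not an equilibrium.
(L, H): Player B prefers L (0 > -3) — not an equilibrium.
(L, L): Player A gets 3 ≥ -1 from H, and Player B gets 0 ≥ -3 from H — Nash equilibrium.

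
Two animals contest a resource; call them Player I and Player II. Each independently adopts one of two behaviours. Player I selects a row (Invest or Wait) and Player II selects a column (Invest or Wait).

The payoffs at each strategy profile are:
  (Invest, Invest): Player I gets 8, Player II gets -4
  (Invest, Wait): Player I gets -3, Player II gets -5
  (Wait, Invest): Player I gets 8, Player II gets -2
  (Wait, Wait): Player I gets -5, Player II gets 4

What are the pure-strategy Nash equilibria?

(Invest, Invest): Player I gets 8 ≥ 8 from Wait, and Player II gets -4 ≥ -5 from Wait — Nash equilibrium.
(Invest, Wait): Player II prefers Invest (-4 > -5) — not an equilibrium.
(Wait, Invest): Player II prefers Wait (4 > -2) — not an equilibrium.
(Wait, Wait): Player I prefers Invest (-3 > -5) — not an equilibrium.

(Invest, Invest)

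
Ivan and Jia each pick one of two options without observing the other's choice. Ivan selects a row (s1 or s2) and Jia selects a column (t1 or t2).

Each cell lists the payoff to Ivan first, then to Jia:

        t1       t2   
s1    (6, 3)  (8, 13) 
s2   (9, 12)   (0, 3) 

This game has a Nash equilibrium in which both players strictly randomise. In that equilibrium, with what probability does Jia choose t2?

Let q be the probability that Jia plays t1. In a completely mixed equilibrium, Ivan must be indifferent between s1 and s2.
Ivan's expected payoff from s1 is 6q + 8(1−q); from s2 it is 9q.
Setting these equal: −2q + 8 = 9q, so q = 8/11.
Therefore Jia plays t2 with probability 1 − 8/11 = 3/11.

3/11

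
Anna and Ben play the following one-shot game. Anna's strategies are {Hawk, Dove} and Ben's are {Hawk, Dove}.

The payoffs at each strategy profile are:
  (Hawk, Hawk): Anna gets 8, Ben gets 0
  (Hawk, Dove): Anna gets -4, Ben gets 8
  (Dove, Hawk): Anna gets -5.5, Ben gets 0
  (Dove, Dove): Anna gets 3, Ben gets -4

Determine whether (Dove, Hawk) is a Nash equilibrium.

No

At (Dove, Hawk), Anna earns -5.5; switching to Hawk would give 8, so Anna would deviate.
Ben earns 0; switching to Dove would give -4, so Ben has no profitable deviation.
Since at least one player can profitably deviate, this is not a Nash equilibrium.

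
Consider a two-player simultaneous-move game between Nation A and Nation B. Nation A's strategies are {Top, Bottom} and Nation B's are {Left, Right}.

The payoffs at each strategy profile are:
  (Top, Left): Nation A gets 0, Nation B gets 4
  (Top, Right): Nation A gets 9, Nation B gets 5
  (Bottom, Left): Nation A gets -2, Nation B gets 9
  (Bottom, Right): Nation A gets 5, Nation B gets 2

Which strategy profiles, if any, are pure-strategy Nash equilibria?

(Top, Left): Nation B prefers Right (5 > 4) — not an equilibrium.
(Top, Right): Nation A gets 9 ≥ 5 from Bottom, and Nation B gets 5 ≥ 4 from Left — Nash equilibrium.
(Bottom, Left): Nation A prefers Top (0 > -2) — not an equilibrium.
(Bottom, Right): Nation A prefers Top (9 > 5); Nation B prefers Left (9 > 2) — not an equilibrium.

(Top, Right)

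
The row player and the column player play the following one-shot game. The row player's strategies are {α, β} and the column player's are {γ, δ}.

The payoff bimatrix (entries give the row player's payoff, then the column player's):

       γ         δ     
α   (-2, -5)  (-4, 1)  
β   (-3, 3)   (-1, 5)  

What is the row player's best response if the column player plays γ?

Against γ, the row player earns -2 from α and -3 from β.
So α is the best response.

α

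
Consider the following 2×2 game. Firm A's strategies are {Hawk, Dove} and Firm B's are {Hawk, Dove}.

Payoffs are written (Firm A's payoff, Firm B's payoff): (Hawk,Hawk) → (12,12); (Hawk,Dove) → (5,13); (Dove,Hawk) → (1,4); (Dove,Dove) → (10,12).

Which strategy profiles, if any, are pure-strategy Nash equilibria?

(Dove, Dove)

(Hawk, Hawk): Firm B prefers Dove (13 > 12) — not an equilibrium.
(Hawk, Dove): Firm A prefers Dove (10 > 5) — not an equilibrium.
(Dove, Hawk): Firm A prefers Hawk (12 > 1); Firm B prefers Dove (12 > 4) — not an equilibrium.
(Dove, Dove): Firm A gets 10 ≥ 5 from Hawk, and Firm B gets 12 ≥ 4 from Hawk — Nash equilibrium.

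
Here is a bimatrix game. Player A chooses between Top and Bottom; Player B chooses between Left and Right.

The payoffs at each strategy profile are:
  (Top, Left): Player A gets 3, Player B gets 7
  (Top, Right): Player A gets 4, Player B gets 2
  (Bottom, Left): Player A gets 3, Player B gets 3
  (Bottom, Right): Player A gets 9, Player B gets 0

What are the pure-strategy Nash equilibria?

(Top, Left): Player A gets 3 ≥ 3 from Bottom, and Player B gets 7 ≥ 2 from Right — Nash equilibrium.
(Top, Right): Player A prefers Bottom (9 > 4); Player B prefers Left (7 > 2) — not an equilibrium.
(Bottom, Left): Player A gets 3 ≥ 3 from Top, and Player B gets 3 ≥ 0 from Right — Nash equilibrium.
(Bottom, Right): Player B prefers Left (3 > 0) — not an equilibrium.

(Top, Left) and (Bottom, Left)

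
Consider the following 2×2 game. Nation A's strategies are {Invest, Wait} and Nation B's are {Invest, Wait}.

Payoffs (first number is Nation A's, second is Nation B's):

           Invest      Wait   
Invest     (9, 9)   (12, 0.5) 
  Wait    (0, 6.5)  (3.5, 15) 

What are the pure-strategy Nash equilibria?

(Invest, Invest)

(Invest, Invest): Nation A gets 9 ≥ 0 from Wait, and Nation B gets 9 ≥ 0.5 from Wait — Nash equilibrium.
(Invest, Wait): Nation B prefers Invest (9 > 0.5) — not an equilibrium.
(Wait, Invest): Nation A prefers Invest (9 > 0); Nation B prefers Wait (15 > 6.5) — not an equilibrium.
(Wait, Wait): Nation A prefers Invest (12 > 3.5) — not an equilibrium.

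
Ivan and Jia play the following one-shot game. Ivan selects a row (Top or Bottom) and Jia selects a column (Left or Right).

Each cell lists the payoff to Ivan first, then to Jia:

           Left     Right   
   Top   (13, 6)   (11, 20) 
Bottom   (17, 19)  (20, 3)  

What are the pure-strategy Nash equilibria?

(Top, Left): Ivan prefers Bottom (17 > 13); Jia prefers Right (20 > 6) — not an equilibrium.
(Top, Right): Ivan prefers Bottom (20 > 11) — not an equilibrium.
(Bottom, Left): Ivan gets 17 ≥ 13 from Top, and Jia gets 19 ≥ 3 from Right — Nash equilibrium.
(Bottom, Right): Jia prefers Left (19 > 3) — not an equilibrium.

(Bottom, Left)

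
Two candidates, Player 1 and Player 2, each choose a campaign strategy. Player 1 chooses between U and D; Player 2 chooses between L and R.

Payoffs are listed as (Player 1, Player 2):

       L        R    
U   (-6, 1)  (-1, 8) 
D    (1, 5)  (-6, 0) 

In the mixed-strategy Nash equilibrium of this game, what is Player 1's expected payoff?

First find q, the probability Player 2 plays L, from Player 1's indifference between U and D: −6q − (1−q) = q − 6(1−q), giving q = 5/12.
Since Player 1 is indifferent in equilibrium, Player 1's expected payoff equals the payoff from either row against (5/12, 7/12). Using U: −6(5/12) − (7/12) = -37/12.

-37/12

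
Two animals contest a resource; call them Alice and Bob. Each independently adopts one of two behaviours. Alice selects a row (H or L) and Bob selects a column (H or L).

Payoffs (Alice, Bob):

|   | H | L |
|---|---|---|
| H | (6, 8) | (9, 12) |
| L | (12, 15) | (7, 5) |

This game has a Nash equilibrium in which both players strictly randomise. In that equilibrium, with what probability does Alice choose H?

5/7

Let p be the probability that Alice plays H. In a completely mixed equilibrium, Bob must be indifferent between H and L.
Bob's expected payoff from H is 8p + 15(1−p); from L it is 12p + 5(1−p).
Setting these equal: −7p + 15 = 7p + 5, so p = 5/7.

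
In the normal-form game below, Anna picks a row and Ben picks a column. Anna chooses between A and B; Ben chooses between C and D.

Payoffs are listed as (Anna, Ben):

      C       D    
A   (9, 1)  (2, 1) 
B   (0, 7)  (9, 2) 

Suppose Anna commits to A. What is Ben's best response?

either — both C and D are best responses

Against A, Ben earns 1 from C and 1 from D.
So either strategy is a best response.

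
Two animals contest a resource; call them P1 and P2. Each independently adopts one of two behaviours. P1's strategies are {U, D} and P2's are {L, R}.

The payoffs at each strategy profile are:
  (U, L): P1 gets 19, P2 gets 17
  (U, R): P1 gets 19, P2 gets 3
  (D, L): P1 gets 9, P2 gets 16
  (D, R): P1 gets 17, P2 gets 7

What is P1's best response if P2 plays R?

U

Against R, P1 earns 19 from U and 17 from D.
So U is the best response.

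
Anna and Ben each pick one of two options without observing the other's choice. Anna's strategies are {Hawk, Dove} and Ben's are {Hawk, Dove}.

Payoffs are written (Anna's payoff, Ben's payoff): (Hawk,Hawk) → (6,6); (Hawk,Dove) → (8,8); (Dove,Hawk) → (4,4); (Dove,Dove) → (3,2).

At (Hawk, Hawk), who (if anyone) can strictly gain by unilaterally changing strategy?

Ben

Anna at (Hawk, Hawk) earns 6; deviating to Dove yields 4 — not better.
Ben earns 6; deviating to Dove yields 8 — a strict improvement.
Only Ben has a strictly profitable deviation.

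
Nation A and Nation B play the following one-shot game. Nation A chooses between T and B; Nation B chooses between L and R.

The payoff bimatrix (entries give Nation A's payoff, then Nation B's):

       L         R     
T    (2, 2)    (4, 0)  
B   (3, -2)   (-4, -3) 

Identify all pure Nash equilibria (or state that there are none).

(B, L)

(T, L): Nation A prefers B (3 > 2) — not an equilibrium.
(T, R): Nation B prefers L (2 > 0) — not an equilibrium.
(B, L): Nation A gets 3 ≥ 2 from T, and Nation B gets -2 ≥ -3 from R — Nash equilibrium.
(B, R): Nation A prefers T (4 > -4); Nation B prefers L (-2 > -3) — not an equilibrium.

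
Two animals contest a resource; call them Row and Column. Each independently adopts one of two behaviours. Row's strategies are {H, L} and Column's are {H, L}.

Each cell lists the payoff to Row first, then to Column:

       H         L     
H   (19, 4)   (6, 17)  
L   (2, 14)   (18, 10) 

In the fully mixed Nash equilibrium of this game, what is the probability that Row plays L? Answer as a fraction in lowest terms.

Let p be the probability that Row plays H. In a completely mixed equilibrium, Column must be indifferent between H and L.
Column's expected payoff from H is 4p + 14(1−p); from L it is 17p + 10(1−p).
Setting these equal: −10p + 14 = 7p + 10, so p = 4/17.
Therefore Row plays L with probability 1 − 4/17 = 13/17.

13/17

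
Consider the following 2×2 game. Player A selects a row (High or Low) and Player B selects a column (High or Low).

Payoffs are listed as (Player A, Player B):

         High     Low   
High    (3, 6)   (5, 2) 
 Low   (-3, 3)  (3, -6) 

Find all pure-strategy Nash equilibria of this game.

(High, High)

(High, High): Player A gets 3 ≥ -3 from Low, and Player B gets 6 ≥ 2 from Low — Nash equilibrium.
(High, Low): Player B prefers High (6 > 2) — not an equilibrium.
(Low, High): Player A prefers High (3 > -3) — not an equilibrium.
(Low, Low): Player A prefers High (5 > 3); Player B prefers High (3 > -6) — not an equilibrium.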